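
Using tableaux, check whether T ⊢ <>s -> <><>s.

Valid

Tableau for the negation ~(<>s -> <><>s):
1. ~(<>s -> <><>s), w0
2. <>s, w0
3. ~<><>s, w0
4. ~<>s, w0
5. ~s, w0
6. s, w1
7. ~<>s, w1
8. ~s, w1
Accessibility: w0Rw0, w0Rw1, w1Rw1
Branch closes: s and ~s both at w1.
All branches of the negation close; one closing branch shown above.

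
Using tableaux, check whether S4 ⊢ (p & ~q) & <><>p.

Tableau for the negation ~((p & ~q) & <><>p):
1. ~((p & ~q) & <><>p), w0
2. ~<><>p, w0
3. ~<>p, w0
4. ~p, w0
Accessibility: w0Rw0
The negation has an open branch (countermodel exists).

Invalid (countermodel exists)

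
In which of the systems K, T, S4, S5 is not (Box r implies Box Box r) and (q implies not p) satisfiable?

S4-tableau for the formula:
1. not (Box r implies Box Box r) and (q implies not p), 0
2. not (Box r implies Box Box r), 0
3. q implies not p, 0
4. Box r, 0
5. not Box Box r, 0
6. r, 0
7. not p, 0
8. not Box r, 1
9. r, 1
10. not r, 2
11. r, 2
Accessibility: 0R0, 0R1, 0R2, 1R1, 1R2, 2R2
Branch closes: r and not r both at 2.
Every branch closes (one shown): unsatisfiable in S4, hence also in S5 (every S5-frame is an S4-frame).
T-tableau for the formula:
1. not (Box r implies Box Box r) and (q implies not p), 0
2. not (Box r implies Box Box r), 0
3. q implies not p, 0
4. Box r, 0
5. not Box Box r, 0
6. r, 0
7. not p, 0
8. not Box r, 1
9. r, 1
10. not r, 2
Accessibility: 0R0, 0R1, 1R1, 1R2, 2R2
Complete open branch: satisfiable in T, hence also in K (this T-model is also a K-model).

K, T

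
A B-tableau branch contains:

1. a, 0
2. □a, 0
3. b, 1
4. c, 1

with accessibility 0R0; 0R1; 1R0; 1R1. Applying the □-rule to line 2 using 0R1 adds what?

a, 1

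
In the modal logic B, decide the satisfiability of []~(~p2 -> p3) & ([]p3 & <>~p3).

1. []~(~p2 -> p3) & ([]p3 & <>~p3), u
2. []~(~p2 -> p3), u
3. []p3 & <>~p3, u
4. []p3, u
5. <>~p3, u
6. ~(~p2 -> p3), u
7. ~p2, u
8. ~p3, u
9. p3, u
Accessibility: uRu
Branch closes: p3 and ~p3 both at u.
All branches of the tableau close; one closing branch shown above.

Unsatisfiable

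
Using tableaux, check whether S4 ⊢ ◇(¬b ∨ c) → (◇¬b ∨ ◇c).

Tableau for the negation ¬(◇(¬b ∨ c) → (◇¬b ∨ ◇c)):
1. ¬(◇(¬b ∨ c) → (◇¬b ∨ ◇c)), w0
2. ◇(¬b ∨ c), w0
3. ¬(◇¬b ∨ ◇c), w0
4. ¬◇¬b, w0
5. ¬◇c, w0
6. b, w0
7. ¬c, w0
8. ¬b ∨ c, w1
9. b, w1
10. ¬c, w1
11. c, w1
Accessibility: w0Rw0, w0Rw1, w1Rw1
Branch closes: c and ¬c both at w1.
All branches of the negation close; one closing branch shown above.

Valid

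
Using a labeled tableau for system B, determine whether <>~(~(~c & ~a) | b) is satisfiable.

1. <>~(~(~c & ~a) | b), u
2. ~(~(~c & ~a) | b), v
3. ~c & ~a, v
4. ~b, v
5. ~c, v
6. ~a, v
Accessibility: uRu, uRv, vRu, vRv

Satisfiable (open branch found)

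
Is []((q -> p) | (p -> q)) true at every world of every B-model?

Tableau for the negation ~[]((q -> p) | (p -> q)):
1. ~[]((q -> p) | (p -> q)), u
2. ~((q -> p) | (p -> q)), v   [~[]-rule on 1: fresh world v, uRv]
3. ~(q -> p), v   [~|-rule on 2]
4. ~(p -> q), v   [~|-rule on 2]
5. q, v   [~->-rule on 3]
6. ~p, v   [~->-rule on 3]
7. p, v   [~->-rule on 4]
8. ~q, v   [~->-rule on 4]
Accessibility: uRu, uRv, vRu, vRv
Branch closes: p and ~p both at v.
All branches of the negation close; one closing branch shown above.

Valid in B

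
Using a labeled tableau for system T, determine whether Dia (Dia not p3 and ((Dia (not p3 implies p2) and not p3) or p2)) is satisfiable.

1. Dia (Dia not p3 and ((Dia (not p3 implies p2) and not p3) or p2)), w0
2. Dia not p3 and ((Dia (not p3 implies p2) and not p3) or p2), w1
3. Dia not p3, w1
4. (Dia (not p3 implies p2) and not p3) or p2, w1
5. p2, w1
6. not p3, w2
Accessibility: w0Rw0, w0Rw1, w1Rw1, w1Rw2, w2Rw2

Satisfiable (open branch found)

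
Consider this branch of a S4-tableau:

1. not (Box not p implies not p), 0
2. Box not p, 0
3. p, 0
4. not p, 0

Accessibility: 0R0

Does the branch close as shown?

Both p and not p appear at 0.

Closed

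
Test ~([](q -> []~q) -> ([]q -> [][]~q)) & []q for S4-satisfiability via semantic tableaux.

1. ~([](q -> []~q) -> ([]q -> [][]~q)) & []q, u
2. ~([](q -> []~q) -> ([]q -> [][]~q)), u   [&-rule on 1]
3. []q, u   [&-rule on 1]
4. [](q -> []~q), u   [~->-rule on 2]
5. ~([]q -> [][]~q), u   [~->-rule on 2]
6. ~[][]~q, u   [~->-rule on 5]
7. q, u   [[]-rule on 3 via uRu]
8. q -> []~q, u   [[]-rule on 4 via uRu]
9. []~q, u   [->-rule on 8 (branches; this branch)]
10. ~q, u   [[]-rule on 9 via uRu]
Accessibility: uRu
Branch closes: q and ~q both at u.
All branches of the tableau close; one closing branch shown above.

No, unsatisfiable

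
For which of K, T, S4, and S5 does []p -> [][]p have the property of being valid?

S4, S5

S4-tableau for the negation ~([]p -> [][]p):
1. ~([]p -> [][]p), u
2. []p, u
3. ~[][]p, u
4. p, u
5. ~[]p, v
6. p, v
7. ~p, w
8. p, w
Accessibility: uRu, uRv, uRw, vRv, vRw, wRw
Branch closes: p and ~p both at w.
Every branch closes (one shown): valid in S4, hence also in S5 (every theorem of S4 is a theorem of S5).
T-tableau for the negation ~([]p -> [][]p):
1. ~([]p -> [][]p), u
2. []p, u
3. ~[][]p, u
4. p, u
5. ~[]p, v
6. p, v
7. ~p, w
Accessibility: uRu, uRv, vRv, vRw, wRw
Complete open branch: countermodel on a T-frame, so not valid in T, nor in K (the same frame is also a K-frame).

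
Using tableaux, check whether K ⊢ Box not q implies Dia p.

Invalid (countermodel exists)

Tableau for the negation not (Box not q implies Dia p):
1. not (Box not q implies Dia p), w0
2. Box not q, w0
3. not Dia p, w0
The negation has an open branch (countermodel exists).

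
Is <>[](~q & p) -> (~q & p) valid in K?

Invalid (countermodel exists)

Tableau for the negation ~(<>[](~q & p) -> (~q & p)):
1. ~(<>[](~q & p) -> (~q & p)), 0
2. <>[](~q & p), 0
3. ~(~q & p), 0
4. ~p, 0
5. [](~q & p), 1
Accessibility: 0R1
The negation has an open branch (countermodel exists).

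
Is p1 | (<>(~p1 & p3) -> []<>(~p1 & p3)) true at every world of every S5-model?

Valid

Tableau for the negation ~(p1 | (<>(~p1 & p3) -> []<>(~p1 & p3))):
1. ~(p1 | (<>(~p1 & p3) -> []<>(~p1 & p3))), 0
2. ~p1, 0
3. ~(<>(~p1 & p3) -> []<>(~p1 & p3)), 0
4. <>(~p1 & p3), 0
5. ~[]<>(~p1 & p3), 0
6. ~p1 & p3, 1
7. ~p1, 1
8. p3, 1
9. ~<>(~p1 & p3), 2
10. ~(~p1 & p3), 0
11. ~(~p1 & p3), 1
12. ~(~p1 & p3), 2
13. ~p3, 0
14. ~p3, 1
Accessibility: 0R0, 0R1, 0R2, 1R0, 1R1, 1R2, 2R0, 2R1, 2R2
Branch closes: p3 and ~p3 both at 1.
Every branch of the negation's tableau closes; the branch above is one of them.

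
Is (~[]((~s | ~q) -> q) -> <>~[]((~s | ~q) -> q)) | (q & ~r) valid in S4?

Valid in S4

Tableau for the negation ~((~[]((~s | ~q) -> q) -> <>~[]((~s | ~q) -> q)) | (q & ~r)):
1. ~((~[]((~s | ~q) -> q) -> <>~[]((~s | ~q) -> q)) | (q & ~r)), w0
2. ~(~[]((~s | ~q) -> q) -> <>~[]((~s | ~q) -> q)), w0   [~|-rule on 1]
3. ~(q & ~r), w0   [~|-rule on 1]
4. ~[]((~s | ~q) -> q), w0   [~->-rule on 2]
5. ~<>~[]((~s | ~q) -> q), w0   [~->-rule on 2]
6. []((~s | ~q) -> q), w0   [~<>-rule on 5 via w0Rw0]
7. (~s | ~q) -> q, w0   [[]-rule on 6 via w0Rw0]
8. r, w0   [~&-rule on 3 (branches; this branch)]
9. ~(~s | ~q), w0   [->-rule on 7 (branches; this branch)]
10. s, w0   [~|-rule on 9]
11. q, w0   [~|-rule on 9]
12. ~((~s | ~q) -> q), w1   [~[]-rule on 4: fresh world w1, w0Rw1]
13. ~s | ~q, w1   [~->-rule on 12]
14. ~q, w1   [~->-rule on 12]
15. []((~s | ~q) -> q), w1   [~<>-rule on 5 via w0Rw1]
16. (~s | ~q) -> q, w1   [[]-rule on 6 via w0Rw1]
17. ~(~s | ~q), w1   [->-rule on 16 (branches; this branch)]
18. s, w1   [~|-rule on 17]
19. q, w1   [~|-rule on 17]
Accessibility: w0Rw0, w0Rw1, w1Rw1
Branch closes: q and ~q both at w1.
All branches of the negation close; one closing branch shown above.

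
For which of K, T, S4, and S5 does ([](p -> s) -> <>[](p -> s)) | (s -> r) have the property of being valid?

T, S4, S5

K-tableau for the negation ~(([](p -> s) -> <>[](p -> s)) | (s -> r)):
1. ~(([](p -> s) -> <>[](p -> s)) | (s -> r)), u
2. ~([](p -> s) -> <>[](p -> s)), u
3. ~(s -> r), u
4. [](p -> s), u
5. ~<>[](p -> s), u
6. s, u
7. ~r, u
Complete open branch: countermodel on a K-frame, so not valid in K.
T-tableau for the negation ~(([](p -> s) -> <>[](p -> s)) | (s -> r)):
1. ~(([](p -> s) -> <>[](p -> s)) | (s -> r)), u
2. ~([](p -> s) -> <>[](p -> s)), u
3. ~(s -> r), u
4. [](p -> s), u
5. ~<>[](p -> s), u
6. s, u
7. ~r, u
8. p -> s, u
9. ~[](p -> s), u
10. ~(p -> s), v
11. p, v
12. ~s, v
13. p -> s, v
14. ~[](p -> s), v
15. s, v
Accessibility: uRu, uRv, vRv
Branch closes: s and ~s both at v.
Every branch closes (one shown): valid in T, hence also in S4, S5 (every theorem of T is a theorem of S4 and S5).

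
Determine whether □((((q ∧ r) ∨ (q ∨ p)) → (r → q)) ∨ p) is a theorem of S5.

Yes, valid

Tableau for the negation ¬□((((q ∧ r) ∨ (q ∨ p)) → (r → q)) ∨ p):
1. ¬□((((q ∧ r) ∨ (q ∨ p)) → (r → q)) ∨ p), w0
2. ¬((((q ∧ r) ∨ (q ∨ p)) → (r → q)) ∨ p), w1   [¬□-rule on 1: fresh world w1, w0Rw1]
3. ¬(((q ∧ r) ∨ (q ∨ p)) → (r → q)), w1   [¬∨-rule on 2]
4. ¬p, w1   [¬∨-rule on 2]
5. (q ∧ r) ∨ (q ∨ p), w1   [¬→-rule on 3]
6. ¬(r → q), w1   [¬→-rule on 3]
7. r, w1   [¬→-rule on 6]
8. ¬q, w1   [¬→-rule on 6]
9. q ∨ p, w1   [∨-rule on 5 (branches; this branch)]
10. p, w1   [∨-rule on 9 (branches; this branch)]
Accessibility: w0Rw0, w0Rw1, w1Rw0, w1Rw1
Branch closes: p and ¬p both at w1.
Every branch of the negation's tableau closes; the branch above is one of them.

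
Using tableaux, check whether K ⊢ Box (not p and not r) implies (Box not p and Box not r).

Valid in K

Tableau for the negation not (Box (not p and not r) implies (Box not p and Box not r)):
1. not (Box (not p and not r) implies (Box not p and Box not r)), u
2. Box (not p and not r), u
3. not (Box not p and Box not r), u
4. not Box not r, u
5. r, v
6. not p and not r, v
7. not p, v
8. not r, v
Accessibility: uRv
Branch closes: r and not r both at v.
Every branch of the negation's tableau closes; the branch above is one of them.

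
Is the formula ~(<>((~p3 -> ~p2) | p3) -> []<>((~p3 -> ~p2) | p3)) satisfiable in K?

Yes, satisfiable

1. ~(<>((~p3 -> ~p2) | p3) -> []<>((~p3 -> ~p2) | p3)), 0
2. <>((~p3 -> ~p2) | p3), 0
3. ~[]<>((~p3 -> ~p2) | p3), 0
4. (~p3 -> ~p2) | p3, 1
5. p3, 1
6. ~<>((~p3 -> ~p2) | p3), 2
Accessibility: 0R1, 0R2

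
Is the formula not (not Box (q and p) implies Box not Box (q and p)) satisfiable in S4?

1. not (not Box (q and p) implies Box not Box (q and p)), u
2. not Box (q and p), u   [neg-implies-rule on 1]
3. not Box not Box (q and p), u   [neg-implies-rule on 1]
4. not (q and p), v   [neg-Box-rule on 2: fresh world v, uRv]
5. not p, v   [neg-and-rule on 4 (branches; this branch)]
6. Box (q and p), w   [neg-Box-rule on 3: fresh world w, uRw]
7. q and p, w   [Box-rule on 6 via wRw]
8. q, w   [and-rule on 7]
9. p, w   [and-rule on 7]
Accessibility: uRu, uRv, uRw, vRv, wRw

Satisfiable (open branch found)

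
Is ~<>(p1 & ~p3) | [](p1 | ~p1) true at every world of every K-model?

Tableau for the negation ~(~<>(p1 & ~p3) | [](p1 | ~p1)):
1. ~(~<>(p1 & ~p3) | [](p1 | ~p1)), w0
2. <>(p1 & ~p3), w0
3. ~[](p1 | ~p1), w0
4. p1 & ~p3, w1
5. p1, w1
6. ~p3, w1
7. ~(p1 | ~p1), w2
8. ~p1, w2
9. p1, w2
Accessibility: w0Rw1, w0Rw2
Branch closes: p1 and ~p1 both at w2.
All branches of the negation close; one closing branch shown above.

Valid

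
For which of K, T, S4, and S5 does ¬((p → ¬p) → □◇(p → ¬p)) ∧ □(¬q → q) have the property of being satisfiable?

K, T, S4

S5-tableau for the formula:
1. ¬((p → ¬p) → □◇(p → ¬p)) ∧ □(¬q → q), u
2. ¬((p → ¬p) → □◇(p → ¬p)), u   [∧-rule on 1]
3. □(¬q → q), u   [∧-rule on 1]
4. p → ¬p, u   [¬→-rule on 2]
5. ¬□◇(p → ¬p), u   [¬→-rule on 2]
6. ¬q → q, u   [□-rule on 3 via uRu]
7. ¬p, u   [→-rule on 4 (branches; this branch)]
8. q, u   [→-rule on 6 (branches; this branch)]
9. ¬◇(p → ¬p), v   [¬□-rule on 5: fresh world v, uRv]
10. ¬q → q, v   [□-rule on 3 via uRv]
11. ¬(p → ¬p), u   [¬◇-rule on 9 via vRu]
12. p, u   [¬→-rule on 11]
Accessibility: uRu, uRv, vRu, vRv
Branch closes: p and ¬p both at u.
Every branch closes (one shown): unsatisfiable in S5.
S4-tableau for the formula:
1. ¬((p → ¬p) → □◇(p → ¬p)) ∧ □(¬q → q), u
2. ¬((p → ¬p) → □◇(p → ¬p)), u   [∧-rule on 1]
3. □(¬q → q), u   [∧-rule on 1]
4. p → ¬p, u   [¬→-rule on 2]
5. ¬□◇(p → ¬p), u   [¬→-rule on 2]
6. ¬q → q, u   [□-rule on 3 via uRu]
7. ¬p, u   [→-rule on 4 (branches; this branch)]
8. q, u   [→-rule on 6 (branches; this branch)]
9. ¬◇(p → ¬p), v   [¬□-rule on 5: fresh world v, uRv]
10. ¬q → q, v   [□-rule on 3 via uRv]
11. ¬(p → ¬p), v   [¬◇-rule on 9 via vRv]
12. p, v   [¬→-rule on 11]
13. q, v   [→-rule on 10 (branches; this branch)]
Accessibility: uRu, uRv, vRv
Complete open branch: satisfiable in S4, hence also in K, T (this S4-model is also a K-model and a T-model).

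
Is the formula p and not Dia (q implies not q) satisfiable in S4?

1. p and not Dia (q implies not q), w0
2. p, w0
3. not Dia (q implies not q), w0
4. not (q implies not q), w0
5. q, w0
Accessibility: w0Rw0

Satisfiable (open branch found)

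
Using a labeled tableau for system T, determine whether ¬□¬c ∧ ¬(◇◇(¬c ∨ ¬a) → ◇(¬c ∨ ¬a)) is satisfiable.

Satisfiable (open branch found)

1. ¬□¬c ∧ ¬(◇◇(¬c ∨ ¬a) → ◇(¬c ∨ ¬a)), w0
2. ¬□¬c, w0
3. ¬(◇◇(¬c ∨ ¬a) → ◇(¬c ∨ ¬a)), w0
4. ◇◇(¬c ∨ ¬a), w0
5. ¬◇(¬c ∨ ¬a), w0
6. ¬(¬c ∨ ¬a), w0
7. c, w0
8. a, w0
9. c, w1
10. ¬(¬c ∨ ¬a), w1
11. a, w1
12. ◇(¬c ∨ ¬a), w2
13. ¬(¬c ∨ ¬a), w2
14. c, w2
15. a, w2
16. ¬c ∨ ¬a, w3
17. ¬a, w3
Accessibility: w0Rw0, w0Rw1, w0Rw2, w1Rw1, w2Rw2, w2Rw3, w3Rw3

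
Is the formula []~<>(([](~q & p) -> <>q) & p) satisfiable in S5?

1. []~<>(([](~q & p) -> <>q) & p), u
2. ~<>(([](~q & p) -> <>q) & p), u   [[]-rule on 1 via uRu]
3. ~(([](~q & p) -> <>q) & p), u   [~<>-rule on 2 via uRu]
4. ~p, u   [~&-rule on 3 (branches; this branch)]
Accessibility: uRu

Satisfiable (open branch found)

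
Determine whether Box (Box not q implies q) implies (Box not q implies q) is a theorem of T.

Valid in T

Tableau for the negation not (Box (Box not q implies q) implies (Box not q implies q)):
1. not (Box (Box not q implies q) implies (Box not q implies q)), 0
2. Box (Box not q implies q), 0
3. not (Box not q implies q), 0
4. Box not q, 0
5. not q, 0
6. Box not q implies q, 0
7. not Box not q, 0
8. q, 1
9. Box not q implies q, 1
10. not q, 1
Accessibility: 0R0, 0R1, 1R1
Branch closes: q and not q both at 1.
All branches of the negation close; one closing branch shown above.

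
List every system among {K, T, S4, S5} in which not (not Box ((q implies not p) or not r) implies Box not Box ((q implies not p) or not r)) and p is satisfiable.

S4-tableau for the formula:
1. not (not Box ((q implies not p) or not r) implies Box not Box ((q implies not p) or not r)) and p, w0
2. not (not Box ((q implies not p) or not r) implies Box not Box ((q implies not p) or not r)), w0
3. p, w0
4. not Box ((q implies not p) or not r), w0
5. not Box not Box ((q implies not p) or not r), w0
6. not ((q implies not p) or not r), w1
7. not (q implies not p), w1
8. r, w1
9. q, w1
10. p, w1
11. Box ((q implies not p) or not r), w2
12. (q implies not p) or not r, w2
13. not r, w2
Accessibility: w0Rw0, w0Rw1, w0Rw2, w1Rw1, w2Rw2
Complete open branch: satisfiable in S4, hence also in K, T (this S4-model is also a K-model and a T-model).
S5-tableau for the formula:
1. not (not Box ((q implies not p) or not r) implies Box not Box ((q implies not p) or not r)) and p, w0
2. not (not Box ((q implies not p) or not r) implies Box not Box ((q implies not p) or not r)), w0
3. p, w0
4. not Box ((q implies not p) or not r), w0
5. not Box not Box ((q implies not p) or not r), w0
6. not ((q implies not p) or not r), w1
7. not (q implies not p), w1
8. r, w1
9. q, w1
10. p, w1
11. Box ((q implies not p) or not r), w2
12. (q implies not p) or not r, w0
13. (q implies not p) or not r, w1
14. (q implies not p) or not r, w2
15. q implies not p, w0
16. q implies not p, w1
17. not r, w2
18. not q, w0
19. not p, w1
Accessibility: w0Rw0, w0Rw1, w0Rw2, w1Rw0, w1Rw1, w1Rw2, w2Rw0, w2Rw1, w2Rw2
Branch closes: p and not p both at w1.
Every branch closes (one shown): unsatisfiable in S5.

K, T, S4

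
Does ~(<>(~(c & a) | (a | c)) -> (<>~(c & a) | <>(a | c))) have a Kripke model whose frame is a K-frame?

No, unsatisfiable

1. ~(<>(~(c & a) | (a | c)) -> (<>~(c & a) | <>(a | c))), w0
2. <>(~(c & a) | (a | c)), w0
3. ~(<>~(c & a) | <>(a | c)), w0
4. ~<>~(c & a), w0
5. ~<>(a | c), w0
6. ~(c & a) | (a | c), w1
7. c & a, w1
8. c, w1
9. a, w1
10. ~(a | c), w1
11. ~a, w1
12. ~c, w1
Accessibility: w0Rw1
Branch closes: a and ~a both at w1.
(One branch shown.) All branches close.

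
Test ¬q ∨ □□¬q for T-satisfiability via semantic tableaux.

Yes, satisfiable

1. ¬q ∨ □□¬q, u
2. □□¬q, u
3. □¬q, u
4. ¬q, u
Accessibility: uRu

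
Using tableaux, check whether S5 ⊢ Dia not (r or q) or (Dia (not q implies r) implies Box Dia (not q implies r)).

Tableau for the negation not (Dia not (r or q) or (Dia (not q implies r) implies Box Dia (not q implies r))):
1. not (Dia not (r or q) or (Dia (not q implies r) implies Box Dia (not q implies r))), 0
2. not Dia not (r or q), 0
3. not (Dia (not q implies r) implies Box Dia (not q implies r)), 0
4. Dia (not q implies r), 0
5. not Box Dia (not q implies r), 0
6. r or q, 0
7. q, 0
8. not q implies r, 1
9. r or q, 1
10. r, 1
11. q, 1
12. not Dia (not q implies r), 2
13. r or q, 2
14. not (not q implies r), 0
15. not q, 0
16. not r, 0
Accessibility: 0R0, 0R1, 0R2, 1R0, 1R1, 1R2, 2R0, 2R1, 2R2
Branch closes: q and not q both at 0.
All branches of the negation close; one closing branch shown above.

Valid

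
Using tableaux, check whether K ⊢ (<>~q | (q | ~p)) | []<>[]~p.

Not valid

Tableau for the negation ~((<>~q | (q | ~p)) | []<>[]~p):
1. ~((<>~q | (q | ~p)) | []<>[]~p), u
2. ~(<>~q | (q | ~p)), u
3. ~[]<>[]~p, u
4. ~<>~q, u
5. ~(q | ~p), u
6. ~q, u
7. p, u
8. ~<>[]~p, v
9. q, v
Accessibility: uRv
The negation has an open branch (countermodel exists).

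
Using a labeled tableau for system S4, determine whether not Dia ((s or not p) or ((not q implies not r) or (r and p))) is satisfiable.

1. not Dia ((s or not p) or ((not q implies not r) or (r and p))), u
2. not ((s or not p) or ((not q implies not r) or (r and p))), u   [neg-Dia-rule on 1 via uRu]
3. not (s or not p), u   [neg-or-rule on 2]
4. not ((not q implies not r) or (r and p)), u   [neg-or-rule on 2]
5. not s, u   [neg-or-rule on 3]
6. p, u   [neg-or-rule on 3]
7. not (not q implies not r), u   [neg-or-rule on 4]
8. not (r and p), u   [neg-or-rule on 4]
9. not q, u   [neg-implies-rule on 7]
10. r, u   [neg-implies-rule on 7]
11. not p, u   [neg-and-rule on 8 (branches; this branch)]
Accessibility: uRu
Branch closes: p and not p both at u.
Every branch closes; the branch above is one of them.

No, unsatisfiable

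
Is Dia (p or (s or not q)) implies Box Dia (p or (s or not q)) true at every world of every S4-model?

Tableau for the negation not (Dia (p or (s or not q)) implies Box Dia (p or (s or not q))):
1. not (Dia (p or (s or not q)) implies Box Dia (p or (s or not q))), 0
2. Dia (p or (s or not q)), 0
3. not Box Dia (p or (s or not q)), 0
4. p or (s or not q), 1
5. s or not q, 1
6. not q, 1
7. not Dia (p or (s or not q)), 2
8. not (p or (s or not q)), 2
9. not p, 2
10. not (s or not q), 2
11. not s, 2
12. q, 2
Accessibility: 0R0, 0R1, 0R2, 1R1, 2R2
The negation has an open branch (countermodel exists).

Not valid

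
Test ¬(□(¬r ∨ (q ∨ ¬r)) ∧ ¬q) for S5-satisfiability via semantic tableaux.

1. ¬(□(¬r ∨ (q ∨ ¬r)) ∧ ¬q), w0
2. q, w0
Accessibility: w0Rw0

Satisfiable (open branch found)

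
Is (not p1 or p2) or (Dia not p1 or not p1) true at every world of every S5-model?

Invalid (countermodel exists)

Tableau for the negation not ((not p1 or p2) or (Dia not p1 or not p1)):
1. not ((not p1 or p2) or (Dia not p1 or not p1)), u
2. not (not p1 or p2), u
3. not (Dia not p1 or not p1), u
4. p1, u
5. not p2, u
6. not Dia not p1, u
Accessibility: uRu
The negation has an open branch (countermodel exists).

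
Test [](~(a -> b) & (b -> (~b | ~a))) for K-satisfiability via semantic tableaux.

1. [](~(a -> b) & (b -> (~b | ~a))), u

Yes, satisfiable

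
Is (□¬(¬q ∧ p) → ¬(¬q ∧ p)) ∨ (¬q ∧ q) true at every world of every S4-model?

Valid in S4

Tableau for the negation ¬((□¬(¬q ∧ p) → ¬(¬q ∧ p)) ∨ (¬q ∧ q)):
1. ¬((□¬(¬q ∧ p) → ¬(¬q ∧ p)) ∨ (¬q ∧ q)), u
2. ¬(□¬(¬q ∧ p) → ¬(¬q ∧ p)), u
3. ¬(¬q ∧ q), u
4. □¬(¬q ∧ p), u
5. ¬q ∧ p, u
6. ¬q, u
7. p, u
8. ¬(¬q ∧ p), u
9. ¬p, u
Accessibility: uRu
Branch closes: p and ¬p both at u.
All branches of the negation close; one closing branch shown above.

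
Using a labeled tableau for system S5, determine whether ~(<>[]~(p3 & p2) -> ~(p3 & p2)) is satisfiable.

No, unsatisfiable

1. ~(<>[]~(p3 & p2) -> ~(p3 & p2)), w0
2. <>[]~(p3 & p2), w0   [~->-rule on 1]
3. p3 & p2, w0   [~->-rule on 1]
4. p3, w0   [&-rule on 3]
5. p2, w0   [&-rule on 3]
6. []~(p3 & p2), w1   [<>-rule on 2: fresh world w1, w0Rw1]
7. ~(p3 & p2), w0   [[]-rule on 6 via w1Rw0]
8. ~(p3 & p2), w1   [[]-rule on 6 via w1Rw1]
9. ~p2, w0   [~&-rule on 7 (branches; this branch)]
Accessibility: w0Rw0, w0Rw1, w1Rw0, w1Rw1
Branch closes: p2 and ~p2 both at w0.
Every branch closes; the branch above is one of them.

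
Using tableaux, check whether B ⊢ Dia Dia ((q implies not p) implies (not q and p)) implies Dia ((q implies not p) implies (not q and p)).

Tableau for the negation not (Dia Dia ((q implies not p) implies (not q and p)) implies Dia ((q implies not p) implies (not q and p))):
1. not (Dia Dia ((q implies not p) implies (not q and p)) implies Dia ((q implies not p) implies (not q and p))), w0
2. Dia Dia ((q implies not p) implies (not q and p)), w0
3. not Dia ((q implies not p) implies (not q and p)), w0
4. not ((q implies not p) implies (not q and p)), w0
5. q implies not p, w0
6. not (not q and p), w0
7. not p, w0
8. Dia ((q implies not p) implies (not q and p)), w1
9. not ((q implies not p) implies (not q and p)), w1
10. q implies not p, w1
11. not (not q and p), w1
12. not p, w1
13. (q implies not p) implies (not q and p), w2
14. not q and p, w2
15. not q, w2
16. p, w2
Accessibility: w0Rw0, w0Rw1, w1Rw0, w1Rw1, w1Rw2, w2Rw1, w2Rw2
The negation has an open branch (countermodel exists).

Invalid (countermodel exists)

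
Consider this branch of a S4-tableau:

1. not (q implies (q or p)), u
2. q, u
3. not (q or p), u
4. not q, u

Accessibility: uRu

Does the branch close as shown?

Both q and not q appear at u.

Yes, closed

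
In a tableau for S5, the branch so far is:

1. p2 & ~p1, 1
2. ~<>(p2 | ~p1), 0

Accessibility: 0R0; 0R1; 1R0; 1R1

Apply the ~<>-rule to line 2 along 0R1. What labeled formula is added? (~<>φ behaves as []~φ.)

~<>φ behaves as []~φ: propagate the negated body to each accessible world.

~(p2 | ~p1), 1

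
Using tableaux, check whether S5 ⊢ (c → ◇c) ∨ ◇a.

Yes, valid

Tableau for the negation ¬((c → ◇c) ∨ ◇a):
1. ¬((c → ◇c) ∨ ◇a), w0
2. ¬(c → ◇c), w0   [¬∨-rule on 1]
3. ¬◇a, w0   [¬∨-rule on 1]
4. c, w0   [¬→-rule on 2]
5. ¬◇c, w0   [¬→-rule on 2]
6. ¬a, w0   [¬◇-rule on 3 via w0Rw0]
7. ¬c, w0   [¬◇-rule on 5 via w0Rw0]
Accessibility: w0Rw0
Branch closes: c and ¬c both at w0.
Every branch of the negation's tableau closes; the branch above is one of them.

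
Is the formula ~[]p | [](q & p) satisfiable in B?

1. ~[]p | [](q & p), w0
2. [](q & p), w0
3. q & p, w0
4. q, w0
5. p, w0
Accessibility: w0Rw0

Satisfiable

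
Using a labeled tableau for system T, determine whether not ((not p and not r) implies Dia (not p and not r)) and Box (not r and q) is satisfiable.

1. not ((not p and not r) implies Dia (not p and not r)) and Box (not r and q), 0
2. not ((not p and not r) implies Dia (not p and not r)), 0   [and-rule on 1]
3. Box (not r and q), 0   [and-rule on 1]
4. not p and not r, 0   [neg-implies-rule on 2]
5. not Dia (not p and not r), 0   [neg-implies-rule on 2]
6. not p, 0   [and-rule on 4]
7. not r, 0   [and-rule on 4]
8. not r and q, 0   [Box-rule on 3 via 0R0]
9. q, 0   [and-rule on 8]
10. not (not p and not r), 0   [neg-Dia-rule on 5 via 0R0]
11. r, 0   [neg-and-rule on 10 (branches; this branch)]
Accessibility: 0R0
Branch closes: r and not r both at 0.
Every branch closes; the branch above is one of them.

No, unsatisfiable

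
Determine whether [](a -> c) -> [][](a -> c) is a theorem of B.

Tableau for the negation ~([](a -> c) -> [][](a -> c)):
1. ~([](a -> c) -> [][](a -> c)), u
2. [](a -> c), u
3. ~[][](a -> c), u
4. a -> c, u
5. c, u
6. ~[](a -> c), v
7. a -> c, v
8. c, v
9. ~(a -> c), w
10. a, w
11. ~c, w
Accessibility: uRu, uRv, vRu, vRv, vRw, wRv, wRw
The negation has an open branch (countermodel exists).

No, not valid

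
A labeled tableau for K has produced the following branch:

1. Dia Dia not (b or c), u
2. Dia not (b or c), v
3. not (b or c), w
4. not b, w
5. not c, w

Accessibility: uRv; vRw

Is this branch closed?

No atom appears with both signs at the same world.

Not closed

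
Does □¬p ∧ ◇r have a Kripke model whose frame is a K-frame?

Yes, satisfiable

1. □¬p ∧ ◇r, 0
2. □¬p, 0
3. ◇r, 0
4. r, 1
5. ¬p, 1
Accessibility: 0R1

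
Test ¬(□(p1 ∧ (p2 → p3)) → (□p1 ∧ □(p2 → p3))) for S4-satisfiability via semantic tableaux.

Unsatisfiable

1. ¬(□(p1 ∧ (p2 → p3)) → (□p1 ∧ □(p2 → p3))), 0
2. □(p1 ∧ (p2 → p3)), 0   [¬→-rule on 1]
3. ¬(□p1 ∧ □(p2 → p3)), 0   [¬→-rule on 1]
4. p1 ∧ (p2 → p3), 0   [□-rule on 2 via 0R0]
5. p1, 0   [∧-rule on 4]
6. p2 → p3, 0   [∧-rule on 4]
7. ¬□(p2 → p3), 0   [¬∧-rule on 3 (branches; this branch)]
8. p3, 0   [→-rule on 6 (branches; this branch)]
9. ¬(p2 → p3), 1   [¬□-rule on 7: fresh world 1, 0R1]
10. p2, 1   [¬→-rule on 9]
11. ¬p3, 1   [¬→-rule on 9]
12. p1 ∧ (p2 → p3), 1   [□-rule on 2 via 0R1]
13. p1, 1   [∧-rule on 12]
14. p2 → p3, 1   [∧-rule on 12]
15. p3, 1   [→-rule on 14 (branches; this branch)]
Accessibility: 0R0, 0R1, 1R1
Branch closes: p3 and ¬p3 both at 1.
Every branch closes; the branch above is one of them.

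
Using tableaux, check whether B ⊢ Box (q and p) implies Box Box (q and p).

Tableau for the negation not (Box (q and p) implies Box Box (q and p)):
1. not (Box (q and p) implies Box Box (q and p)), u
2. Box (q and p), u   [neg-implies-rule on 1]
3. not Box Box (q and p), u   [neg-implies-rule on 1]
4. q and p, u   [Box-rule on 2 via uRu]
5. q, u   [and-rule on 4]
6. p, u   [and-rule on 4]
7. not Box (q and p), v   [neg-Box-rule on 3: fresh world v, uRv]
8. q and p, v   [Box-rule on 2 via uRv]
9. q, v   [and-rule on 8]
10. p, v   [and-rule on 8]
11. not (q and p), w   [neg-Box-rule on 7: fresh world w, vRw]
12. not p, w   [neg-and-rule on 11 (branches; this branch)]
Accessibility: uRu, uRv, vRu, vRv, vRw, wRv, wRw
The negation has an open branch (countermodel exists).

Not valid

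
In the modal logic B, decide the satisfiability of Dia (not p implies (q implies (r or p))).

Satisfiable

1. Dia (not p implies (q implies (r or p))), 0
2. not p implies (q implies (r or p)), 1   [Dia-rule on 1: fresh world 1, 0R1]
3. q implies (r or p), 1   [implies-rule on 2 (branches; this branch)]
4. r or p, 1   [implies-rule on 3 (branches; this branch)]
5. p, 1   [or-rule on 4 (branches; this branch)]
Accessibility: 0R0, 0R1, 1R0, 1R1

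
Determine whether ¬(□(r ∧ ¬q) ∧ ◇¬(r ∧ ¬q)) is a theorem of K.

Tableau for the negation □(r ∧ ¬q) ∧ ◇¬(r ∧ ¬q):
1. □(r ∧ ¬q) ∧ ◇¬(r ∧ ¬q), w0
2. □(r ∧ ¬q), w0
3. ◇¬(r ∧ ¬q), w0
4. ¬(r ∧ ¬q), w1
5. r ∧ ¬q, w1
6. r, w1
7. ¬q, w1
8. q, w1
Accessibility: w0Rw1
Branch closes: q and ¬q both at w1.
Every branch of the negation's tableau closes; the branch above is one of them.

Valid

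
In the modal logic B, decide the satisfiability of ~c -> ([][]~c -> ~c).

Yes, satisfiable

1. ~c -> ([][]~c -> ~c), w0
2. [][]~c -> ~c, w0
3. ~c, w0
Accessibility: w0Rw0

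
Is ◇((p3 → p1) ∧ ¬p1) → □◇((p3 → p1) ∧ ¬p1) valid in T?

Invalid (countermodel exists)

Tableau for the negation ¬(◇((p3 → p1) ∧ ¬p1) → □◇((p3 → p1) ∧ ¬p1)):
1. ¬(◇((p3 → p1) ∧ ¬p1) → □◇((p3 → p1) ∧ ¬p1)), u
2. ◇((p3 → p1) ∧ ¬p1), u   [¬→-rule on 1]
3. ¬□◇((p3 → p1) ∧ ¬p1), u   [¬→-rule on 1]
4. (p3 → p1) ∧ ¬p1, v   [◇-rule on 2: fresh world v, uRv]
5. p3 → p1, v   [∧-rule on 4]
6. ¬p1, v   [∧-rule on 4]
7. ¬p3, v   [→-rule on 5 (branches; this branch)]
8. ¬◇((p3 → p1) ∧ ¬p1), w   [¬□-rule on 3: fresh world w, uRw]
9. ¬((p3 → p1) ∧ ¬p1), w   [¬◇-rule on 8 via wRw]
10. p1, w   [¬∧-rule on 9 (branches; this branch)]
Accessibility: uRu, uRv, uRw, vRv, wRw
The negation has an open branch (countermodel exists).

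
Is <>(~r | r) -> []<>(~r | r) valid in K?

Not valid

Tableau for the negation ~(<>(~r | r) -> []<>(~r | r)):
1. ~(<>(~r | r) -> []<>(~r | r)), u
2. <>(~r | r), u   [~->-rule on 1]
3. ~[]<>(~r | r), u   [~->-rule on 1]
4. ~r | r, v   [<>-rule on 2: fresh world v, uRv]
5. r, v   [|-rule on 4 (branches; this branch)]
6. ~<>(~r | r), w   [~[]-rule on 3: fresh world w, uRw]
Accessibility: uRv, uRw
The negation has an open branch (countermodel exists).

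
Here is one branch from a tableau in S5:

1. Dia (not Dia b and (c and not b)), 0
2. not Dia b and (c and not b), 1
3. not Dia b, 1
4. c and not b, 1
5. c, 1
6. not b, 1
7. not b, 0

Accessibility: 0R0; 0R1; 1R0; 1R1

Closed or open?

No, open

No atom appears with both signs at the same world.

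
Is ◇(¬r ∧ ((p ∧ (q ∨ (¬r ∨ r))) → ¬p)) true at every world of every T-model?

Not valid

Tableau for the negation ¬◇(¬r ∧ ((p ∧ (q ∨ (¬r ∨ r))) → ¬p)):
1. ¬◇(¬r ∧ ((p ∧ (q ∨ (¬r ∨ r))) → ¬p)), 0
2. ¬(¬r ∧ ((p ∧ (q ∨ (¬r ∨ r))) → ¬p)), 0   [¬◇-rule on 1 via 0R0]
3. ¬((p ∧ (q ∨ (¬r ∨ r))) → ¬p), 0   [¬∧-rule on 2 (branches; this branch)]
4. p ∧ (q ∨ (¬r ∨ r)), 0   [¬→-rule on 3]
5. p, 0   [¬→-rule on 3]
6. q ∨ (¬r ∨ r), 0   [∧-rule on 4]
7. ¬r ∨ r, 0   [∨-rule on 6 (branches; this branch)]
8. r, 0   [∨-rule on 7 (branches; this branch)]
Accessibility: 0R0
The negation has an open branch (countermodel exists).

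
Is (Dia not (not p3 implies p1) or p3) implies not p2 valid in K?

Tableau for the negation not ((Dia not (not p3 implies p1) or p3) implies not p2):
1. not ((Dia not (not p3 implies p1) or p3) implies not p2), 0
2. Dia not (not p3 implies p1) or p3, 0
3. p2, 0
4. p3, 0
The negation has an open branch (countermodel exists).

Not valid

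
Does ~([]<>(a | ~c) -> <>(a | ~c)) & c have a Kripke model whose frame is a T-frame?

1. ~([]<>(a | ~c) -> <>(a | ~c)) & c, u
2. ~([]<>(a | ~c) -> <>(a | ~c)), u   [&-rule on 1]
3. c, u   [&-rule on 1]
4. []<>(a | ~c), u   [~->-rule on 2]
5. ~<>(a | ~c), u   [~->-rule on 2]
6. <>(a | ~c), u   [[]-rule on 4 via uRu]
7. ~(a | ~c), u   [~<>-rule on 5 via uRu]
8. ~a, u   [~|-rule on 7]
9. a | ~c, v   [<>-rule on 6: fresh world v, uRv]
10. <>(a | ~c), v   [[]-rule on 4 via uRv]
11. ~(a | ~c), v   [~<>-rule on 5 via uRv]
12. ~a, v   [~|-rule on 11]
13. c, v   [~|-rule on 11]
14. ~c, v   [|-rule on 9 (branches; this branch)]
Accessibility: uRu, uRv, vRv
Branch closes: c and ~c both at v.
All branches of the tableau close; one closing branch shown above.

No, unsatisfiable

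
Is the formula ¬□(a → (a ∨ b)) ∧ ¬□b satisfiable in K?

Unsatisfiable

1. ¬□(a → (a ∨ b)) ∧ ¬□b, u
2. ¬□(a → (a ∨ b)), u   [∧-rule on 1]
3. ¬□b, u   [∧-rule on 1]
4. ¬(a → (a ∨ b)), v   [¬□-rule on 2: fresh world v, uRv]
5. a, v   [¬→-rule on 4]
6. ¬(a ∨ b), v   [¬→-rule on 4]
7. ¬a, v   [¬∨-rule on 6]
8. ¬b, v   [¬∨-rule on 6]
Accessibility: uRv
Branch closes: a and ¬a both at v.
Every branch closes; the branch above is one of them.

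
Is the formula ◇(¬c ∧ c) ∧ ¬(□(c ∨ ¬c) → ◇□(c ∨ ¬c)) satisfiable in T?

Unsatisfiable

1. ◇(¬c ∧ c) ∧ ¬(□(c ∨ ¬c) → ◇□(c ∨ ¬c)), 0
2. ◇(¬c ∧ c), 0
3. ¬(□(c ∨ ¬c) → ◇□(c ∨ ¬c)), 0
4. □(c ∨ ¬c), 0
5. ¬◇□(c ∨ ¬c), 0
6. c ∨ ¬c, 0
7. ¬□(c ∨ ¬c), 0
8. ¬c, 0
9. ¬c ∧ c, 1
10. ¬c, 1
11. c, 1
Accessibility: 0R0, 0R1, 1R1
Branch closes: c and ¬c both at 1.
(One branch shown.) All branches close.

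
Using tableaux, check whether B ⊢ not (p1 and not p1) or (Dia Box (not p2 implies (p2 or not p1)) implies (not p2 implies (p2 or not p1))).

Valid in B

Tableau for the negation not (not (p1 and not p1) or (Dia Box (not p2 implies (p2 or not p1)) implies (not p2 implies (p2 or not p1)))):
1. not (not (p1 and not p1) or (Dia Box (not p2 implies (p2 or not p1)) implies (not p2 implies (p2 or not p1)))), w0
2. p1 and not p1, w0   [neg-or-rule on 1]
3. not (Dia Box (not p2 implies (p2 or not p1)) implies (not p2 implies (p2 or not p1))), w0   [neg-or-rule on 1]
4. p1, w0   [and-rule on 2]
5. not p1, w0   [and-rule on 2]
Accessibility: w0Rw0
Branch closes: p1 and not p1 both at w0.
All branches of the negation close; one closing branch shown above.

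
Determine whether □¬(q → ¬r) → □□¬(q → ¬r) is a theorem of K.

Invalid (countermodel exists)

Tableau for the negation ¬(□¬(q → ¬r) → □□¬(q → ¬r)):
1. ¬(□¬(q → ¬r) → □□¬(q → ¬r)), 0
2. □¬(q → ¬r), 0
3. ¬□□¬(q → ¬r), 0
4. ¬□¬(q → ¬r), 1
5. ¬(q → ¬r), 1
6. q, 1
7. r, 1
8. q → ¬r, 2
9. ¬r, 2
Accessibility: 0R1, 1R2
The negation has an open branch (countermodel exists).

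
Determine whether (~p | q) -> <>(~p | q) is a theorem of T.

Tableau for the negation ~((~p | q) -> <>(~p | q)):
1. ~((~p | q) -> <>(~p | q)), u
2. ~p | q, u   [~->-rule on 1]
3. ~<>(~p | q), u   [~->-rule on 1]
4. ~(~p | q), u   [~<>-rule on 3 via uRu]
5. p, u   [~|-rule on 4]
6. ~q, u   [~|-rule on 4]
7. q, u   [|-rule on 2 (branches; this branch)]
Accessibility: uRu
Branch closes: q and ~q both at u.
Every branch of the negation's tableau closes; the branch above is one of them.

Valid in T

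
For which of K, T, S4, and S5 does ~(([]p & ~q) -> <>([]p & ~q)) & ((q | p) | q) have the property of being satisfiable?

K

K-tableau for the formula:
1. ~(([]p & ~q) -> <>([]p & ~q)) & ((q | p) | q), w0
2. ~(([]p & ~q) -> <>([]p & ~q)), w0
3. (q | p) | q, w0
4. []p & ~q, w0
5. ~<>([]p & ~q), w0
6. []p, w0
7. ~q, w0
8. q | p, w0
9. p, w0
Complete open branch: satisfiable in K.
T-tableau for the formula:
1. ~(([]p & ~q) -> <>([]p & ~q)) & ((q | p) | q), w0
2. ~(([]p & ~q) -> <>([]p & ~q)), w0
3. (q | p) | q, w0
4. []p & ~q, w0
5. ~<>([]p & ~q), w0
6. []p, w0
7. ~q, w0
8. ~([]p & ~q), w0
9. p, w0
10. q | p, w0
11. ~[]p, w0
12. ~p, w1
13. ~([]p & ~q), w1
14. p, w1
Accessibility: w0Rw0, w0Rw1, w1Rw1
Branch closes: p and ~p both at w1.
Every branch closes (one shown): unsatisfiable in T, hence also in S4, S5 (every S4/S5-frame is a T-frame).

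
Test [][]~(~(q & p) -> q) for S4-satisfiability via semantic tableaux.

1. [][]~(~(q & p) -> q), w0
2. []~(~(q & p) -> q), w0
3. ~(~(q & p) -> q), w0
4. ~(q & p), w0
5. ~q, w0
6. ~p, w0
Accessibility: w0Rw0

Satisfiable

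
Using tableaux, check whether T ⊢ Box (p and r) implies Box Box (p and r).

Tableau for the negation not (Box (p and r) implies Box Box (p and r)):
1. not (Box (p and r) implies Box Box (p and r)), 0
2. Box (p and r), 0
3. not Box Box (p and r), 0
4. p and r, 0
5. p, 0
6. r, 0
7. not Box (p and r), 1
8. p and r, 1
9. p, 1
10. r, 1
11. not (p and r), 2
12. not r, 2
Accessibility: 0R0, 0R1, 1R1, 1R2, 2R2
The negation has an open branch (countermodel exists).

Invalid (countermodel exists)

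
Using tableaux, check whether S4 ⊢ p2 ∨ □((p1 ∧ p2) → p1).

Tableau for the negation ¬(p2 ∨ □((p1 ∧ p2) → p1)):
1. ¬(p2 ∨ □((p1 ∧ p2) → p1)), 0
2. ¬p2, 0
3. ¬□((p1 ∧ p2) → p1), 0
4. ¬((p1 ∧ p2) → p1), 1
5. p1 ∧ p2, 1
6. ¬p1, 1
7. p1, 1
8. p2, 1
Accessibility: 0R0, 0R1, 1R1
Branch closes: p1 and ¬p1 both at 1.
All branches of the negation close; one closing branch shown above.

Valid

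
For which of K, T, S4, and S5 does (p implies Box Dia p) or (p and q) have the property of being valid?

S4-tableau for the negation not ((p implies Box Dia p) or (p and q)):
1. not ((p implies Box Dia p) or (p and q)), 0
2. not (p implies Box Dia p), 0   [neg-or-rule on 1]
3. not (p and q), 0   [neg-or-rule on 1]
4. p, 0   [neg-implies-rule on 2]
5. not Box Dia p, 0   [neg-implies-rule on 2]
6. not q, 0   [neg-and-rule on 3 (branches; this branch)]
7. not Dia p, 1   [neg-Box-rule on 5: fresh world 1, 0R1]
8. not p, 1   [neg-Dia-rule on 7 via 1R1]
Accessibility: 0R0, 0R1, 1R1
Complete open branch: countermodel on an S4-frame, so not valid in S4, nor in K, T (the same frame is also a K-frame and a T-frame).
S5-tableau for the negation not ((p implies Box Dia p) or (p and q)):
1. not ((p implies Box Dia p) or (p and q)), 0
2. not (p implies Box Dia p), 0   [neg-or-rule on 1]
3. not (p and q), 0   [neg-or-rule on 1]
4. p, 0   [neg-implies-rule on 2]
5. not Box Dia p, 0   [neg-implies-rule on 2]
6. not q, 0   [neg-and-rule on 3 (branches; this branch)]
7. not Dia p, 1   [neg-Box-rule on 5: fresh world 1, 0R1]
8. not p, 0   [neg-Dia-rule on 7 via 1R0]
Accessibility: 0R0, 0R1, 1R0, 1R1
Branch closes: p and not p both at 0.
Every branch closes (one shown): valid in S5.

S5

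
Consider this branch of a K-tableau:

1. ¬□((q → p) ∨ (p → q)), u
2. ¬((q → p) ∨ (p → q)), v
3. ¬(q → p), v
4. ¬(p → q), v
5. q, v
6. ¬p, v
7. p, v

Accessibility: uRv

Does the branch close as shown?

Closed

Both p and ¬p appear at v.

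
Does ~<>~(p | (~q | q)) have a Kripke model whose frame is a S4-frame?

1. ~<>~(p | (~q | q)), 0
2. p | (~q | q), 0   [~<>-rule on 1 via 0R0]
3. ~q | q, 0   [|-rule on 2 (branches; this branch)]
4. q, 0   [|-rule on 3 (branches; this branch)]
Accessibility: 0R0

Yes, satisfiable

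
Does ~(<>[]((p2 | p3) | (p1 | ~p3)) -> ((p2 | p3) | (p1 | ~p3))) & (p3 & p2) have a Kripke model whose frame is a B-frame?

Unsatisfiable (every branch closes)

1. ~(<>[]((p2 | p3) | (p1 | ~p3)) -> ((p2 | p3) | (p1 | ~p3))) & (p3 & p2), u
2. ~(<>[]((p2 | p3) | (p1 | ~p3)) -> ((p2 | p3) | (p1 | ~p3))), u
3. p3 & p2, u
4. <>[]((p2 | p3) | (p1 | ~p3)), u
5. ~((p2 | p3) | (p1 | ~p3)), u
6. p3, u
7. p2, u
8. ~(p2 | p3), u
9. ~(p1 | ~p3), u
10. ~p2, u
11. ~p3, u
Accessibility: uRu
Branch closes: p2 and ~p2 both at u.
(One branch shown.) All branches close.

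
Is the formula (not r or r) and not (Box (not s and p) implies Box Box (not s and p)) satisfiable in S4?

1. (not r or r) and not (Box (not s and p) implies Box Box (not s and p)), u
2. not r or r, u
3. not (Box (not s and p) implies Box Box (not s and p)), u
4. Box (not s and p), u
5. not Box Box (not s and p), u
6. not s and p, u
7. not s, u
8. p, u
9. r, u
10. not Box (not s and p), v
11. not s and p, v
12. not s, v
13. p, v
14. not (not s and p), w
15. not s and p, w
16. not s, w
17. p, w
18. not p, w
Accessibility: uRu, uRv, uRw, vRv, vRw, wRw
Branch closes: p and not p both at w.
All branches of the tableau close; one closing branch shown above.

No, unsatisfiable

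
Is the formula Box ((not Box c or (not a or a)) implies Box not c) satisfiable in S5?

1. Box ((not Box c or (not a or a)) implies Box not c), w0
2. (not Box c or (not a or a)) implies Box not c, w0
3. Box not c, w0
4. not c, w0
Accessibility: w0Rw0

Yes, satisfiable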